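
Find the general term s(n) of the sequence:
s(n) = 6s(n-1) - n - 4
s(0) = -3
First-order linear with linear forcing.
Homogeneous solution: s_h(n) = A·(6)^n.
Try particular s_p(n) = pn + q. Substituting:
  pn + q = 6(p(n-1) + q) - n - 4.
Matching the n-coefficient: p = 6p - 1 ⇒ p = \frac{1}{5}.
Matching constants: q = -6p + 6q - 4 ⇒ q = \frac{26}{25}.
General: s(n) = A·(6)^n + \frac{n}{5} + \frac{26}{25}.
Apply s(0) = -3: A + \frac{26}{25} = -3 ⇒ A = - \frac{101}{25}.
So s(n) = - \frac{101 \cdot 6^{n}}{25} + \frac{n}{5} + \frac{26}{25}.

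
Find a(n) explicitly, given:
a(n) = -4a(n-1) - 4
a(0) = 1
First-order linear non-homogeneous.
Homogeneous solution: a_h(n) = A·(-4)^n.
Try constant particular solution a_p = K: K = -4K - 4 ⇒ K = - \frac{4}{5}.
General: a(n) = A·(-4)^n - \frac{4}{5}.
Apply a(0) = 1: A - \frac{4}{5} = 1 ⇒ A = \frac{9}{5}.
So a(n) = \frac{9 \left(-4\right)^{n}}{5} - \frac{4}{5}.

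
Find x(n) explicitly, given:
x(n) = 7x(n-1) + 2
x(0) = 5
First-order linear non-homogeneous.
Homogeneous solution: x_h(n) = A·(7)^n.
Try constant particular solution x_p = K: K = 7K + 2 ⇒ K = - \frac{1}{3}.
General: x(n) = A·(7)^n - \frac{1}{3}.
Apply x(0) = 5: A - \frac{1}{3} = 5 ⇒ A = \frac{16}{3}.
So x(n) = \frac{16 \cdot 7^{n}}{3} - \frac{1}{3}.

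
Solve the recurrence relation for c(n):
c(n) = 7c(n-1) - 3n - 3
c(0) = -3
First-order linear with linear forcing.
Homogeneous solution: c_h(n) = A·(7)^n.
Try particular c_p(n) = pn + q. Substituting:
  pn + q = 7(p(n-1) + q) - 3n - 3.
Matching the n-coefficient: p = 7p - 3 ⇒ p = \frac{1}{2}.
Matching constants: q = -7p + 7q - 3 ⇒ q = \frac{13}{12}.
General: c(n) = A·(7)^n + \frac{n}{2} + \frac{13}{12}.
Apply c(0) = -3: A + \frac{13}{12} = -3 ⇒ A = - \frac{49}{12}.
So c(n) = - \frac{49 \cdot 7^{n}}{12} + \frac{n}{2} + \frac{13}{12}.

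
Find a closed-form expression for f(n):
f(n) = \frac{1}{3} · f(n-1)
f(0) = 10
Pure geometric recurrence with ratio \frac{1}{3}.
By induction f(n) = f(0) · (\frac{1}{3})^n = 10 \cdot 3^{- n}.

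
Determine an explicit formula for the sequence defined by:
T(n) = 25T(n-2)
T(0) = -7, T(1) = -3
Characteristic equation: x² - 25 = 0, which factors as (x - (-5))(x - (5)) = 0.
Roots r₁ = -5, r₂ = 5 (distinct).
General solution: T(n) = A·(-5)^n + B·(5)^n.
From T(0) = -7: A + B = -7.
From T(1) = -3: -5A + 5B = -3.
Solving: A = - \frac{16}{5}, B = - \frac{19}{5}.
So T(n) = - \frac{16 \left(-5\right)^{n}}{5} - \frac{19 \cdot 5^{n}}{5}.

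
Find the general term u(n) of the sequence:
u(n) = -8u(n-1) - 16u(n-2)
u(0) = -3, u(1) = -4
Characteristic equation: x² + 8x + 16 = 0, which is (x - (-4))².
Repeated root r = -4.
General solution: u(n) = (A + Bn)·(-4)^n.
From u(0) = -3: A = -3.
From u(1) = -4: (A + B)·(-4) = -4 ⇒ B = 4.
So u(n) = \left(4 n - 3\right) \cdot (-4)^n.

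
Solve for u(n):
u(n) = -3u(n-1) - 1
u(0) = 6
First-order linear non-homogeneous.
Homogeneous solution: u_h(n) = A·(-3)^n.
Try constant particular solution u_p = K: K = -3K - 1 ⇒ K = - \frac{1}{4}.
General: u(n) = A·(-3)^n - \frac{1}{4}.
Apply u(0) = 6: A - \frac{1}{4} = 6 ⇒ A = \frac{25}{4}.
So u(n) = \frac{25 \left(-3\right)^{n}}{4} - \frac{1}{4}.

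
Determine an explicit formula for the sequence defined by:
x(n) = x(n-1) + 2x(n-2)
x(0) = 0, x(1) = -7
Characteristic equation: x² - x - 2 = 0, which factors as (x - (-1))(x - (2)) = 0.
Roots r₁ = -1, r₂ = 2 (distinct).
General solution: x(n) = A·(-1)^n + B·(2)^n.
From x(0) = 0: A + B = 0.
From x(1) = -7: -A + 2B = -7.
Solving: A = \frac{7}{3}, B = - \frac{7}{3}.
So x(n) = \frac{7 \left(-1\right)^{n}}{3} - \frac{7 \cdot 2^{n}}{3}.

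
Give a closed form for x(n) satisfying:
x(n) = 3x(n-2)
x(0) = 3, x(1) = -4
Characteristic equation: x² - 3 = 0.
Discriminant Δ = (0)² + 4·(3) = 12.
Roots r₁,₂ = (0 ± √12)/2, so r₁ = \sqrt{3}, r₂ = - \sqrt{3}.
General solution: x(n) = A·r₁^n + B·r₂^n.
From the initial conditions, A + B = 3 and r₁A + r₂B = -4.
Since r₁ - r₂ = √12: A = (-4 - (3)r₂)/√12 = \frac{3}{2} - \frac{2 \sqrt{3}}{3}, and B = 3 - A = \frac{2 \sqrt{3}}{3} + \frac{3}{2}.
So x(n) = \left(\frac{3}{2} - \frac{2 \sqrt{3}}{3}\right)\left(\sqrt{3}\right)^n + \left(\frac{2 \sqrt{3}}{3} + \frac{3}{2}\right)\left(- \sqrt{3}\right)^n.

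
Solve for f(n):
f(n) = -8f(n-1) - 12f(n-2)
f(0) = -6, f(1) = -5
Characteristic equation: x² + 8x + 12 = 0, which factors as (x - (-2))(x - (-6)) = 0.
Roots r₁ = -2, r₂ = -6 (distinct).
General solution: f(n) = A·(-2)^n + B·(-6)^n.
From f(0) = -6: A + B = -6.
From f(1) = -5: -2A - 6B = -5.
Solving: A = - \frac{41}{4}, B = \frac{17}{4}.
So f(n) = - \frac{41 \left(-2\right)^{n}}{4} + \frac{17 \left(-6\right)^{n}}{4}.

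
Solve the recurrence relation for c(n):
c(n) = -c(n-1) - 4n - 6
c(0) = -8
First-order linear with linear forcing.
Homogeneous solution: c_h(n) = A·(-1)^n.
Try particular c_p(n) = pn + q. Substituting:
  pn + q = -(p(n-1) + q) - 4n - 6.
Matching the n-coefficient: p = -p - 4 ⇒ p = -2.
Matching constants: q = p - q - 6 ⇒ q = -4.
General: c(n) = A·(-1)^n - 2 n - 4.
Apply c(0) = -8: A - 4 = -8 ⇒ A = -4.
So c(n) = - 4 \left(-1\right)^{n} - 2 n - 4.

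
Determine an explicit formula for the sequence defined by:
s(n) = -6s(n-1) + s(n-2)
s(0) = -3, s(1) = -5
Characteristic equation: x² + 6x - 1 = 0.
Discriminant Δ = (-6)² + 4·(1) = 40.
Roots r₁,₂ = (-6 ± √40)/2, so r₁ = -3 + \sqrt{10}, r₂ = - \sqrt{10} - 3.
General solution: s(n) = A·r₁^n + B·r₂^n.
From the initial conditions, A + B = -3 and r₁A + r₂B = -5.
Since r₁ - r₂ = √40: A = (-5 - (-3)r₂)/√40 = - \frac{7 \sqrt{10}}{10} - \frac{3}{2}, and B = -3 - A = - \frac{3}{2} + \frac{7 \sqrt{10}}{10}.
So s(n) = \left(- \frac{7 \sqrt{10}}{10} - \frac{3}{2}\right)\left(-3 + \sqrt{10}\right)^n + \left(- \frac{3}{2} + \frac{7 \sqrt{10}}{10}\right)\left(- \sqrt{10} - 3\right)^n.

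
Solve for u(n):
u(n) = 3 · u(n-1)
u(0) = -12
Pure geometric recurrence with ratio 3.
By induction u(n) = u(0) · (3)^n = - 12 \cdot 3^{n}.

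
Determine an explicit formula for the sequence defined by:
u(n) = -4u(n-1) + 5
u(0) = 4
First-order linear non-homogeneous.
Homogeneous solution: u_h(n) = A·(-4)^n.
Try constant particular solution u_p = K: K = -4K + 5 ⇒ K = 1.
General: u(n) = A·(-4)^n + 1.
Apply u(0) = 4: A + 1 = 4 ⇒ A = 3.
So u(n) = 3 \left(-4\right)^{n} + 1.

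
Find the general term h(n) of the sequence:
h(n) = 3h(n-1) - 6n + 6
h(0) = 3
First-order linear with linear forcing.
Homogeneous solution: h_h(n) = A·(3)^n.
Try particular h_p(n) = pn + q. Substituting:
  pn + q = 3(p(n-1) + q) - 6n + 6.
Matching the n-coefficient: p = 3p - 6 ⇒ p = 3.
Matching constants: q = -3p + 3q + 6 ⇒ q = \frac{3}{2}.
General: h(n) = A·(3)^n + 3 n + \frac{3}{2}.
Apply h(0) = 3: A + \frac{3}{2} = 3 ⇒ A = \frac{3}{2}.
So h(n) = \frac{3 \cdot 3^{n}}{2} + 3 n + \frac{3}{2}.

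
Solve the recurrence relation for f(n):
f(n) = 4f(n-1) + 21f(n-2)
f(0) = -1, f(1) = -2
Characteristic equation: x² - 4x - 21 = 0, which factors as (x - (-3))(x - (7)) = 0.
Roots r₁ = -3, r₂ = 7 (distinct).
General solution: f(n) = A·(-3)^n + B·(7)^n.
From f(0) = -1: A + B = -1.
From f(1) = -2: -3A + 7B = -2.
Solving: A = - \frac{1}{2}, B = - \frac{1}{2}.
So f(n) = - \frac{\left(-3\right)^{n}}{2} - \frac{7^{n}}{2}.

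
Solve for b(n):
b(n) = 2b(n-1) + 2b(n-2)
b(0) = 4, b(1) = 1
Characteristic equation: x² - 2x - 2 = 0.
Discriminant Δ = (2)² + 4·(2) = 12.
Roots r₁,₂ = (2 ± √12)/2, so r₁ = 1 + \sqrt{3}, r₂ = 1 - \sqrt{3}.
General solution: b(n) = A·r₁^n + B·r₂^n.
From the initial conditions, A + B = 4 and r₁A + r₂B = 1.
Since r₁ - r₂ = √12: A = (1 - (4)r₂)/√12 = 2 - \frac{\sqrt{3}}{2}, and B = 4 - A = \frac{\sqrt{3}}{2} + 2.
So b(n) = \left(2 - \frac{\sqrt{3}}{2}\right)\left(1 + \sqrt{3}\right)^n + \left(\frac{\sqrt{3}}{2} + 2\right)\left(1 - \sqrt{3}\right)^n.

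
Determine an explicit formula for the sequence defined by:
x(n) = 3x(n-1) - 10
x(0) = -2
First-order linear non-homogeneous.
Homogeneous solution: x_h(n) = A·(3)^n.
Try constant particular solution x_p = K: K = 3K - 10 ⇒ K = 5.
General: x(n) = A·(3)^n + 5.
Apply x(0) = -2: A + 5 = -2 ⇒ A = -7.
So x(n) = 5 - 7 \cdot 3^{n}.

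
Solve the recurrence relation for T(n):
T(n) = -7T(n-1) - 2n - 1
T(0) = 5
First-order linear with linear forcing.
Homogeneous solution: T_h(n) = A·(-7)^n.
Try particular T_p(n) = pn + q. Substituting:
  pn + q = -7(p(n-1) + q) - 2n - 1.
Matching the n-coefficient: p = -7p - 2 ⇒ p = - \frac{1}{4}.
Matching constants: q = 7p - 7q - 1 ⇒ q = - \frac{11}{32}.
General: T(n) = A·(-7)^n - \frac{n}{4} - \frac{11}{32}.
Apply T(0) = 5: A - \frac{11}{32} = 5 ⇒ A = \frac{171}{32}.
So T(n) = \frac{171 \left(-7\right)^{n}}{32} - \frac{n}{4} - \frac{11}{32}.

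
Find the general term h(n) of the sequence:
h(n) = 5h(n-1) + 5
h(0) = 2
First-order linear non-homogeneous.
Homogeneous solution: h_h(n) = A·(5)^n.
Try constant particular solution h_p = K: K = 5K + 5 ⇒ K = - \frac{5}{4}.
General: h(n) = A·(5)^n - \frac{5}{4}.
Apply h(0) = 2: A - \frac{5}{4} = 2 ⇒ A = \frac{13}{4}.
So h(n) = \frac{13 \cdot 5^{n}}{4} - \frac{5}{4}.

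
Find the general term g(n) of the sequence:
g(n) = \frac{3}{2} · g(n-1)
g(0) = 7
Pure geometric recurrence with ratio \frac{3}{2}.
By induction g(n) = g(0) · (\frac{3}{2})^n = 7 \left(\frac{3}{2}\right)^{n}.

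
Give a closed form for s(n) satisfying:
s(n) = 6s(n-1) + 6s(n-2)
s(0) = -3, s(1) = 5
Characteristic equation: x² - 6x - 6 = 0.
Discriminant Δ = (6)² + 4·(6) = 60.
Roots r₁,₂ = (6 ± √60)/2, so r₁ = 3 + \sqrt{15}, r₂ = 3 - \sqrt{15}.
General solution: s(n) = A·r₁^n + B·r₂^n.
From the initial conditions, A + B = -3 and r₁A + r₂B = 5.
Since r₁ - r₂ = √60: A = (5 - (-3)r₂)/√60 = - \frac{3}{2} + \frac{7 \sqrt{15}}{15}, and B = -3 - A = - \frac{7 \sqrt{15}}{15} - \frac{3}{2}.
So s(n) = \left(- \frac{3}{2} + \frac{7 \sqrt{15}}{15}\right)\left(3 + \sqrt{15}\right)^n + \left(- \frac{7 \sqrt{15}}{15} - \frac{3}{2}\right)\left(3 - \sqrt{15}\right)^n.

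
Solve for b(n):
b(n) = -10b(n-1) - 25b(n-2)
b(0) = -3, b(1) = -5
Characteristic equation: x² + 10x + 25 = 0, which is (x - (-5))².
Repeated root r = -5.
General solution: b(n) = (A + Bn)·(-5)^n.
From b(0) = -3: A = -3.
From b(1) = -5: (A + B)·(-5) = -5 ⇒ B = 4.
So b(n) = \left(4 n - 3\right) \cdot (-5)^n.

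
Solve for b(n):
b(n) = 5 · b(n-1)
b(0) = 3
Pure geometric recurrence with ratio 5.
By induction b(n) = b(0) · (5)^n = 3 \cdot 5^{n}.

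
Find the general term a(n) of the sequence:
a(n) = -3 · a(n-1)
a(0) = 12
Pure geometric recurrence with ratio -3.
By induction a(n) = a(0) · (-3)^n = 12 \left(-3\right)^{n}.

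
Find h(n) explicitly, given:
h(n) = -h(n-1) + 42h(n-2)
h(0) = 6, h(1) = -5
Characteristic equation: x² + x - 42 = 0, which factors as (x - (6))(x - (-7)) = 0.
Roots r₁ = 6, r₂ = -7 (distinct).
General solution: h(n) = A·(6)^n + B·(-7)^n.
From h(0) = 6: A + B = 6.
From h(1) = -5: 6A - 7B = -5.
Solving: A = \frac{37}{13}, B = \frac{41}{13}.
So h(n) = \frac{41 \left(-7\right)^{n}}{13} + \frac{37 \cdot 6^{n}}{13}.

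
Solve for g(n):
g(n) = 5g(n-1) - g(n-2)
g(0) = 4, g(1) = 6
Characteristic equation: x² - 5x + 1 = 0.
Discriminant Δ = (5)² + 4·(-1) = 21.
Roots r₁,₂ = (5 ± √21)/2, so r₁ = \frac{\sqrt{21}}{2} + \frac{5}{2}, r₂ = \frac{5}{2} - \frac{\sqrt{21}}{2}.
General solution: g(n) = A·r₁^n + B·r₂^n.
From the initial conditions, A + B = 4 and r₁A + r₂B = 6.
Since r₁ - r₂ = √21: A = (6 - (4)r₂)/√21 = 2 - \frac{4 \sqrt{21}}{21}, and B = 4 - A = \frac{4 \sqrt{21}}{21} + 2.
So g(n) = \left(2 - \frac{4 \sqrt{21}}{21}\right)\left(\frac{\sqrt{21}}{2} + \frac{5}{2}\right)^n + \left(\frac{4 \sqrt{21}}{21} + 2\right)\left(\frac{5}{2} - \frac{\sqrt{21}}{2}\right)^n.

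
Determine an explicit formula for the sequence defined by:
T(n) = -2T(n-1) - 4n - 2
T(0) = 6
First-order linear with linear forcing.
Homogeneous solution: T_h(n) = A·(-2)^n.
Try particular T_p(n) = pn + q. Substituting:
  pn + q = -2(p(n-1) + q) - 4n - 2.
Matching the n-coefficient: p = -2p - 4 ⇒ p = - \frac{4}{3}.
Matching constants: q = 2p - 2q - 2 ⇒ q = - \frac{14}{9}.
General: T(n) = A·(-2)^n - \frac{4 n}{3} - \frac{14}{9}.
Apply T(0) = 6: A - \frac{14}{9} = 6 ⇒ A = \frac{68}{9}.
So T(n) = \frac{68 \left(-2\right)^{n}}{9} - \frac{4 n}{3} - \frac{14}{9}.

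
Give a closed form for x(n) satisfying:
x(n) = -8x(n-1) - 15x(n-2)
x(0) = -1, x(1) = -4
Characteristic equation: x² + 8x + 15 = 0, which factors as (x - (-3))(x - (-5)) = 0.
Roots r₁ = -3, r₂ = -5 (distinct).
General solution: x(n) = A·(-3)^n + B·(-5)^n.
From x(0) = -1: A + B = -1.
From x(1) = -4: -3A - 5B = -4.
Solving: A = - \frac{9}{2}, B = \frac{7}{2}.
So x(n) = - \frac{9 \left(-3\right)^{n}}{2} + \frac{7 \left(-5\right)^{n}}{2}.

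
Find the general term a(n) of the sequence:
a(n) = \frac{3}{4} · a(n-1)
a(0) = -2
Pure geometric recurrence with ratio \frac{3}{4}.
By induction a(n) = a(0) · (\frac{3}{4})^n = - 2 \left(\frac{3}{4}\right)^{n}.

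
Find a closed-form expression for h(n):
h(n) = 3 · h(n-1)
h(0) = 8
Pure geometric recurrence with ratio 3.
By induction h(n) = h(0) · (3)^n = 8 \cdot 3^{n}.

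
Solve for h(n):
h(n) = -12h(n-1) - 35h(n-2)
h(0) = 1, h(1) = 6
Characteristic equation: x² + 12x + 35 = 0, which factors as (x - (-7))(x - (-5)) = 0.
Roots r₁ = -7, r₂ = -5 (distinct).
General solution: h(n) = A·(-7)^n + B·(-5)^n.
From h(0) = 1: A + B = 1.
From h(1) = 6: -7A - 5B = 6.
Solving: A = - \frac{11}{2}, B = \frac{13}{2}.
So h(n) = \frac{13 \left(-5\right)^{n}}{2} - \frac{11 \left(-7\right)^{n}}{2}.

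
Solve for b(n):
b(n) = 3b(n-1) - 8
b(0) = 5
First-order linear non-homogeneous.
Homogeneous solution: b_h(n) = A·(3)^n.
Try constant particular solution b_p = K: K = 3K - 8 ⇒ K = 4.
General: b(n) = A·(3)^n + 4.
Apply b(0) = 5: A + 4 = 5 ⇒ A = 1.
So b(n) = 3^{n} + 4.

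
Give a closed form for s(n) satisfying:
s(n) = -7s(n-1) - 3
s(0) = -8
First-order linear non-homogeneous.
Homogeneous solution: s_h(n) = A·(-7)^n.
Try constant particular solution s_p = K: K = -7K - 3 ⇒ K = - \frac{3}{8}.
General: s(n) = A·(-7)^n - \frac{3}{8}.
Apply s(0) = -8: A - \frac{3}{8} = -8 ⇒ A = - \frac{61}{8}.
So s(n) = - \frac{61 \left(-7\right)^{n}}{8} - \frac{3}{8}.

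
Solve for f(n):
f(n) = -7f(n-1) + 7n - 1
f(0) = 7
First-order linear with linear forcing.
Homogeneous solution: f_h(n) = A·(-7)^n.
Try particular f_p(n) = pn + q. Substituting:
  pn + q = -7(p(n-1) + q) + 7n - 1.
Matching the n-coefficient: p = -7p + 7 ⇒ p = \frac{7}{8}.
Matching constants: q = 7p - 7q - 1 ⇒ q = \frac{41}{64}.
General: f(n) = A·(-7)^n + \frac{7 n}{8} + \frac{41}{64}.
Apply f(0) = 7: A + \frac{41}{64} = 7 ⇒ A = \frac{407}{64}.
So f(n) = \frac{407 \left(-7\right)^{n}}{64} + \frac{7 n}{8} + \frac{41}{64}.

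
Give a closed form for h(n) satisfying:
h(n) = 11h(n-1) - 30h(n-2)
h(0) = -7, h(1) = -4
Characteristic equation: x² - 11x + 30 = 0, which factors as (x - (5))(x - (6)) = 0.
Roots r₁ = 5, r₂ = 6 (distinct).
General solution: h(n) = A·(5)^n + B·(6)^n.
From h(0) = -7: A + B = -7.
From h(1) = -4: 5A + 6B = -4.
Solving: A = -38, B = 31.
So h(n) = - 38 \cdot 5^{n} + 31 \cdot 6^{n}.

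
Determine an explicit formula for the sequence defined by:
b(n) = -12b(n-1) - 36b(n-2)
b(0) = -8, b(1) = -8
Characteristic equation: x² + 12x + 36 = 0, which is (x - (-6))².
Repeated root r = -6.
General solution: b(n) = (A + Bn)·(-6)^n.
From b(0) = -8: A = -8.
From b(1) = -8: (A + B)·(-6) = -8 ⇒ B = \frac{28}{3}.
So b(n) = \left(\frac{28 n}{3} - 8\right) \cdot (-6)^n.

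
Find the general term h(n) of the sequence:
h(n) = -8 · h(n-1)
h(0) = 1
Pure geometric recurrence with ratio -8.
By induction h(n) = h(0) · (-8)^n = \left(-8\right)^{n}.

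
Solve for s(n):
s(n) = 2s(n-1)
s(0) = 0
This is a homogeneous first-order recurrence with ratio 2.
By induction s(n) = s(0) · (2)^n = 0.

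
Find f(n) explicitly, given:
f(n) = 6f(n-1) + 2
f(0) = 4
First-order linear non-homogeneous.
Homogeneous solution: f_h(n) = A·(6)^n.
Try constant particular solution f_p = K: K = 6K + 2 ⇒ K = - \frac{2}{5}.
General: f(n) = A·(6)^n - \frac{2}{5}.
Apply f(0) = 4: A - \frac{2}{5} = 4 ⇒ A = \frac{22}{5}.
So f(n) = \frac{22 \cdot 6^{n}}{5} - \frac{2}{5}.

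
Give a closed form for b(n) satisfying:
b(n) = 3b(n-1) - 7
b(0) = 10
First-order linear non-homogeneous.
Homogeneous solution: b_h(n) = A·(3)^n.
Try constant particular solution b_p = K: K = 3K - 7 ⇒ K = \frac{7}{2}.
General: b(n) = A·(3)^n + \frac{7}{2}.
Apply b(0) = 10: A + \frac{7}{2} = 10 ⇒ A = \frac{13}{2}.
So b(n) = \frac{13 \cdot 3^{n}}{2} + \frac{7}{2}.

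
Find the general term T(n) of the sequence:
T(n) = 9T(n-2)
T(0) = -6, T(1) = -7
Characteristic equation: x² - 9 = 0, which factors as (x - (-3))(x - (3)) = 0.
Roots r₁ = -3, r₂ = 3 (distinct).
General solution: T(n) = A·(-3)^n + B·(3)^n.
From T(0) = -6: A + B = -6.
From T(1) = -7: -3A + 3B = -7.
Solving: A = - \frac{11}{6}, B = - \frac{25}{6}.
So T(n) = - \frac{11 \left(-3\right)^{n}}{6} - \frac{25 \cdot 3^{n}}{6}.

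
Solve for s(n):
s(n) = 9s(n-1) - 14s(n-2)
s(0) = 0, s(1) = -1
Characteristic equation: x² - 9x + 14 = 0, which factors as (x - (2))(x - (7)) = 0.
Roots r₁ = 2, r₂ = 7 (distinct).
General solution: s(n) = A·(2)^n + B·(7)^n.
From s(0) = 0: A + B = 0.
From s(1) = -1: 2A + 7B = -1.
Solving: A = \frac{1}{5}, B = - \frac{1}{5}.
So s(n) = \frac{2^{n}}{5} - \frac{7^{n}}{5}.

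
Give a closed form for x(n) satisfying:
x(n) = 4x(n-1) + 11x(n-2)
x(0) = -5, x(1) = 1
Characteristic equation: x² - 4x - 11 = 0.
Discriminant Δ = (4)² + 4·(11) = 60.
Roots r₁,₂ = (4 ± √60)/2, so r₁ = 2 + \sqrt{15}, r₂ = 2 - \sqrt{15}.
General solution: x(n) = A·r₁^n + B·r₂^n.
From the initial conditions, A + B = -5 and r₁A + r₂B = 1.
Since r₁ - r₂ = √60: A = (1 - (-5)r₂)/√60 = - \frac{5}{2} + \frac{11 \sqrt{15}}{30}, and B = -5 - A = - \frac{5}{2} - \frac{11 \sqrt{15}}{30}.
So x(n) = \left(- \frac{5}{2} + \frac{11 \sqrt{15}}{30}\right)\left(2 + \sqrt{15}\right)^n + \left(- \frac{5}{2} - \frac{11 \sqrt{15}}{30}\right)\left(2 - \sqrt{15}\right)^n.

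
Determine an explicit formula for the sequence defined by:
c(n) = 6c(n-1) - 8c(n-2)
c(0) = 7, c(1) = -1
Characteristic equation: x² - 6x + 8 = 0, which factors as (x - (2))(x - (4)) = 0.
Roots r₁ = 2, r₂ = 4 (distinct).
General solution: c(n) = A·(2)^n + B·(4)^n.
From c(0) = 7: A + B = 7.
From c(1) = -1: 2A + 4B = -1.
Solving: A = \frac{29}{2}, B = - \frac{15}{2}.
So c(n) = \frac{29 \cdot 2^{n}}{2} - \frac{15 \cdot 4^{n}}{2}.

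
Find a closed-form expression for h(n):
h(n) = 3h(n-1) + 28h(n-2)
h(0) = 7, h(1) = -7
Characteristic equation: x² - 3x - 28 = 0, which factors as (x - (-4))(x - (7)) = 0.
Roots r₁ = -4, r₂ = 7 (distinct).
General solution: h(n) = A·(-4)^n + B·(7)^n.
From h(0) = 7: A + B = 7.
From h(1) = -7: -4A + 7B = -7.
Solving: A = \frac{56}{11}, B = \frac{21}{11}.
So h(n) = \frac{56 \left(-4\right)^{n}}{11} + \frac{21 \cdot 7^{n}}{11}.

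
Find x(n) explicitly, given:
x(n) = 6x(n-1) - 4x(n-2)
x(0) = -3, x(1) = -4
Characteristic equation: x² - 6x + 4 = 0.
Discriminant Δ = (6)² + 4·(-4) = 20.
Roots r₁,₂ = (6 ± √20)/2, so r₁ = \sqrt{5} + 3, r₂ = 3 - \sqrt{5}.
General solution: x(n) = A·r₁^n + B·r₂^n.
From the initial conditions, A + B = -3 and r₁A + r₂B = -4.
Since r₁ - r₂ = √20: A = (-4 - (-3)r₂)/√20 = - \frac{3}{2} + \frac{\sqrt{5}}{2}, and B = -3 - A = - \frac{3}{2} - \frac{\sqrt{5}}{2}.
So x(n) = \left(- \frac{3}{2} + \frac{\sqrt{5}}{2}\right)\left(\sqrt{5} + 3\right)^n + \left(- \frac{3}{2} - \frac{\sqrt{5}}{2}\right)\left(3 - \sqrt{5}\right)^n.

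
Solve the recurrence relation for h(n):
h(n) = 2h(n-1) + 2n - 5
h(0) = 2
First-order linear with linear forcing.
Homogeneous solution: h_h(n) = A·(2)^n.
Try particular h_p(n) = pn + q. Substituting:
  pn + q = 2(p(n-1) + q) + 2n - 5.
Matching the n-coefficient: p = 2p + 2 ⇒ p = -2.
Matching constants: q = -2p + 2q - 5 ⇒ q = 1.
General: h(n) = A·(2)^n - 2 n + 1.
Apply h(0) = 2: A + 1 = 2 ⇒ A = 1.
So h(n) = 2^{n} - 2 n + 1.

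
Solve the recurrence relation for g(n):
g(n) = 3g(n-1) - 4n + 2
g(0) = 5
First-order linear with linear forcing.
Homogeneous solution: g_h(n) = A·(3)^n.
Try particular g_p(n) = pn + q. Substituting:
  pn + q = 3(p(n-1) + q) - 4n + 2.
Matching the n-coefficient: p = 3p - 4 ⇒ p = 2.
Matching constants: q = -3p + 3q + 2 ⇒ q = 2.
General: g(n) = A·(3)^n + 2 n + 2.
Apply g(0) = 5: A + 2 = 5 ⇒ A = 3.
So g(n) = 3 \cdot 3^{n} + 2 n + 2.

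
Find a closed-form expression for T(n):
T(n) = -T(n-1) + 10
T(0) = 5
First-order linear non-homogeneous.
Homogeneous solution: T_h(n) = A·(-1)^n.
Try constant particular solution T_p = K: K = -K + 10 ⇒ K = 5.
General: T(n) = A·(-1)^n + 5.
Apply T(0) = 5: A + 5 = 5 ⇒ A = 0.
So T(n) = 5.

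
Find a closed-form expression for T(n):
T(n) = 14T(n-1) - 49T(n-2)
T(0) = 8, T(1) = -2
Characteristic equation: x² - 14x + 49 = 0, which is (x - (7))².
Repeated root r = 7.
General solution: T(n) = (A + Bn)·(7)^n.
From T(0) = 8: A = 8.
From T(1) = -2: (A + B)·(7) = -2 ⇒ B = - \frac{58}{7}.
So T(n) = \left(8 - \frac{58 n}{7}\right) \cdot (7)^n.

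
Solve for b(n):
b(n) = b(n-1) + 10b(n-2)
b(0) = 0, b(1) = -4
Characteristic equation: x² - x - 10 = 0.
Discriminant Δ = (1)² + 4·(10) = 41.
Roots r₁,₂ = (1 ± √41)/2, so r₁ = \frac{1}{2} + \frac{\sqrt{41}}{2}, r₂ = \frac{1}{2} - \frac{\sqrt{41}}{2}.
General solution: b(n) = A·r₁^n + B·r₂^n.
From the initial conditions, A + B = 0 and r₁A + r₂B = -4.
Since r₁ - r₂ = √41: A = (-4 - (0)r₂)/√41 = - \frac{4 \sqrt{41}}{41}, and B = 0 - A = \frac{4 \sqrt{41}}{41}.
So b(n) = \left(- \frac{4 \sqrt{41}}{41}\right)\left(\frac{1}{2} + \frac{\sqrt{41}}{2}\right)^n + \left(\frac{4 \sqrt{41}}{41}\right)\left(\frac{1}{2} - \frac{\sqrt{41}}{2}\right)^n.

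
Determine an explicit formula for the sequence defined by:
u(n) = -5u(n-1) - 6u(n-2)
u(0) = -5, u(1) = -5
Characteristic equation: x² + 5x + 6 = 0, which factors as (x - (-3))(x - (-2)) = 0.
Roots r₁ = -3, r₂ = -2 (distinct).
General solution: u(n) = A·(-3)^n + B·(-2)^n.
From u(0) = -5: A + B = -5.
From u(1) = -5: -3A - 2B = -5.
Solving: A = 15, B = -20.
So u(n) = - 20 \left(-2\right)^{n} + 15 \left(-3\right)^{n}.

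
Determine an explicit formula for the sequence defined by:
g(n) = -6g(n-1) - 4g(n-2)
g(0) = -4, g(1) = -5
Characteristic equation: x² + 6x + 4 = 0.
Discriminant Δ = (-6)² + 4·(-4) = 20.
Roots r₁,₂ = (-6 ± √20)/2, so r₁ = -3 + \sqrt{5}, r₂ = -3 - \sqrt{5}.
General solution: g(n) = A·r₁^n + B·r₂^n.
From the initial conditions, A + B = -4 and r₁A + r₂B = -5.
Since r₁ - r₂ = √20: A = (-5 - (-4)r₂)/√20 = - \frac{17 \sqrt{5}}{10} - 2, and B = -4 - A = -2 + \frac{17 \sqrt{5}}{10}.
So g(n) = \left(- \frac{17 \sqrt{5}}{10} - 2\right)\left(-3 + \sqrt{5}\right)^n + \left(-2 + \frac{17 \sqrt{5}}{10}\right)\left(-3 - \sqrt{5}\right)^n.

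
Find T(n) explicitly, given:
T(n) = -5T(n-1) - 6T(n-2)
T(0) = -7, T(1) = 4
Characteristic equation: x² + 5x + 6 = 0, which factors as (x - (-3))(x - (-2)) = 0.
Roots r₁ = -3, r₂ = -2 (distinct).
General solution: T(n) = A·(-3)^n + B·(-2)^n.
From T(0) = -7: A + B = -7.
From T(1) = 4: -3A - 2B = 4.
Solving: A = 10, B = -17.
So T(n) = - 17 \left(-2\right)^{n} + 10 \left(-3\right)^{n}.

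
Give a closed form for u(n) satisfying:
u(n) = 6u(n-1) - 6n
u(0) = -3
First-order linear with linear forcing.
Homogeneous solution: u_h(n) = A·(6)^n.
Try particular u_p(n) = pn + q. Substituting:
  pn + q = 6(p(n-1) + q) - 6n.
Matching the n-coefficient: p = 6p - 6 ⇒ p = \frac{6}{5}.
Matching constants: q = -6p + 6q ⇒ q = \frac{36}{25}.
General: u(n) = A·(6)^n + \frac{6 n}{5} + \frac{36}{25}.
Apply u(0) = -3: A + \frac{36}{25} = -3 ⇒ A = - \frac{111}{25}.
So u(n) = - \frac{111 \cdot 6^{n}}{25} + \frac{6 n}{5} + \frac{36}{25}.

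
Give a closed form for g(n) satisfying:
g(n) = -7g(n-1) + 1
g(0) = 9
First-order linear non-homogeneous.
Homogeneous solution: g_h(n) = A·(-7)^n.
Try constant particular solution g_p = K: K = -7K + 1 ⇒ K = \frac{1}{8}.
General: g(n) = A·(-7)^n + \frac{1}{8}.
Apply g(0) = 9: A + \frac{1}{8} = 9 ⇒ A = \frac{71}{8}.
So g(n) = \frac{71 \left(-7\right)^{n}}{8} + \frac{1}{8}.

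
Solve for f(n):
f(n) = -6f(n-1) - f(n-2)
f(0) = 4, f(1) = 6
Characteristic equation: x² + 6x + 1 = 0.
Discriminant Δ = (-6)² + 4·(-1) = 32.
Roots r₁,₂ = (-6 ± √32)/2, so r₁ = -3 + 2 \sqrt{2}, r₂ = -3 - 2 \sqrt{2}.
General solution: f(n) = A·r₁^n + B·r₂^n.
From the initial conditions, A + B = 4 and r₁A + r₂B = 6.
Since r₁ - r₂ = √32: A = (6 - (4)r₂)/√32 = 2 + \frac{9 \sqrt{2}}{4}, and B = 4 - A = 2 - \frac{9 \sqrt{2}}{4}.
So f(n) = \left(2 + \frac{9 \sqrt{2}}{4}\right)\left(-3 + 2 \sqrt{2}\right)^n + \left(2 - \frac{9 \sqrt{2}}{4}\right)\left(-3 - 2 \sqrt{2}\right)^n.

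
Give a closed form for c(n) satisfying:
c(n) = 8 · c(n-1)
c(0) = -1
Pure geometric recurrence with ratio 8.
By induction c(n) = c(0) · (8)^n = - 8^{n}.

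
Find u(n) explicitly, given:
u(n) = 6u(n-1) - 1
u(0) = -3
First-order linear non-homogeneous.
Homogeneous solution: u_h(n) = A·(6)^n.
Try constant particular solution u_p = K: K = 6K - 1 ⇒ K = \frac{1}{5}.
General: u(n) = A·(6)^n + \frac{1}{5}.
Apply u(0) = -3: A + \frac{1}{5} = -3 ⇒ A = - \frac{16}{5}.
So u(n) = \frac{1}{5} - \frac{16 \cdot 6^{n}}{5}.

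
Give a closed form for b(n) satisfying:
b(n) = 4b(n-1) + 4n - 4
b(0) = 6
First-order linear with linear forcing.
Homogeneous solution: b_h(n) = A·(4)^n.
Try particular b_p(n) = pn + q. Substituting:
  pn + q = 4(p(n-1) + q) + 4n - 4.
Matching the n-coefficient: p = 4p + 4 ⇒ p = - \frac{4}{3}.
Matching constants: q = -4p + 4q - 4 ⇒ q = - \frac{4}{9}.
General: b(n) = A·(4)^n - \frac{4 n}{3} - \frac{4}{9}.
Apply b(0) = 6: A - \frac{4}{9} = 6 ⇒ A = \frac{58}{9}.
So b(n) = \frac{58 \cdot 4^{n}}{9} - \frac{4 n}{3} - \frac{4}{9}.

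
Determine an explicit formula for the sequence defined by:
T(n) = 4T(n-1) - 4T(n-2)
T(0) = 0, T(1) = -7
Characteristic equation: x² - 4x + 4 = 0, which is (x - (2))².
Repeated root r = 2.
General solution: T(n) = (A + Bn)·(2)^n.
From T(0) = 0: A = 0.
From T(1) = -7: (A + B)·(2) = -7 ⇒ B = - \frac{7}{2}.
So T(n) = \left(- \frac{7 n}{2}\right) \cdot (2)^n.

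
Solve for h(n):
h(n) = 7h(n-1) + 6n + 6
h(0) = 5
First-order linear with linear forcing.
Homogeneous solution: h_h(n) = A·(7)^n.
Try particular h_p(n) = pn + q. Substituting:
  pn + q = 7(p(n-1) + q) + 6n + 6.
Matching the n-coefficient: p = 7p + 6 ⇒ p = -1.
Matching constants: q = -7p + 7q + 6 ⇒ q = - \frac{13}{6}.
General: h(n) = A·(7)^n - n - \frac{13}{6}.
Apply h(0) = 5: A - \frac{13}{6} = 5 ⇒ A = \frac{43}{6}.
So h(n) = \frac{43 \cdot 7^{n}}{6} - n - \frac{13}{6}.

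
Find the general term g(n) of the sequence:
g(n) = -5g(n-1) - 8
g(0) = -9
First-order linear non-homogeneous.
Homogeneous solution: g_h(n) = A·(-5)^n.
Try constant particular solution g_p = K: K = -5K - 8 ⇒ K = - \frac{4}{3}.
General: g(n) = A·(-5)^n - \frac{4}{3}.
Apply g(0) = -9: A - \frac{4}{3} = -9 ⇒ A = - \frac{23}{3}.
So g(n) = - \frac{23 \left(-5\right)^{n}}{3} - \frac{4}{3}.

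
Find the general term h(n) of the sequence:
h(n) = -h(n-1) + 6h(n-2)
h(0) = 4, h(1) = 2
Characteristic equation: x² + x - 6 = 0, which factors as (x - (2))(x - (-3)) = 0.
Roots r₁ = 2, r₂ = -3 (distinct).
General solution: h(n) = A·(2)^n + B·(-3)^n.
From h(0) = 4: A + B = 4.
From h(1) = 2: 2A - 3B = 2.
Solving: A = \frac{14}{5}, B = \frac{6}{5}.
So h(n) = \frac{6 \left(-3\right)^{n}}{5} + \frac{14 \cdot 2^{n}}{5}.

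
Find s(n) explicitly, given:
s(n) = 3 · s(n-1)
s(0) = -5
Pure geometric recurrence with ratio 3.
By induction s(n) = s(0) · (3)^n = - 5 \cdot 3^{n}.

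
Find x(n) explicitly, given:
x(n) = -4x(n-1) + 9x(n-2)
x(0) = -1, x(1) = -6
Characteristic equation: x² + 4x - 9 = 0.
Discriminant Δ = (-4)² + 4·(9) = 52.
Roots r₁,₂ = (-4 ± √52)/2, so r₁ = -2 + \sqrt{13}, r₂ = - \sqrt{13} - 2.
General solution: x(n) = A·r₁^n + B·r₂^n.
From the initial conditions, A + B = -1 and r₁A + r₂B = -6.
Since r₁ - r₂ = √52: A = (-6 - (-1)r₂)/√52 = - \frac{4 \sqrt{13}}{13} - \frac{1}{2}, and B = -1 - A = - \frac{1}{2} + \frac{4 \sqrt{13}}{13}.
So x(n) = \left(- \frac{4 \sqrt{13}}{13} - \frac{1}{2}\right)\left(-2 + \sqrt{13}\right)^n + \left(- \frac{1}{2} + \frac{4 \sqrt{13}}{13}\right)\left(- \sqrt{13} - 2\right)^n.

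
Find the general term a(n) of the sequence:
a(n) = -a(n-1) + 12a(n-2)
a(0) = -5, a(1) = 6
Characteristic equation: x² + x - 12 = 0, which factors as (x - (3))(x - (-4)) = 0.
Roots r₁ = 3, r₂ = -4 (distinct).
General solution: a(n) = A·(3)^n + B·(-4)^n.
From a(0) = -5: A + B = -5.
From a(1) = 6: 3A - 4B = 6.
Solving: A = -2, B = -3.
So a(n) = - 3 \left(-4\right)^{n} - 2 \cdot 3^{n}.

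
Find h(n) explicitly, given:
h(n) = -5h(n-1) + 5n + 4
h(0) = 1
First-order linear with linear forcing.
Homogeneous solution: h_h(n) = A·(-5)^n.
Try particular h_p(n) = pn + q. Substituting:
  pn + q = -5(p(n-1) + q) + 5n + 4.
Matching the n-coefficient: p = -5p + 5 ⇒ p = \frac{5}{6}.
Matching constants: q = 5p - 5q + 4 ⇒ q = \frac{49}{36}.
General: h(n) = A·(-5)^n + \frac{5 n}{6} + \frac{49}{36}.
Apply h(0) = 1: A + \frac{49}{36} = 1 ⇒ A = - \frac{13}{36}.
So h(n) = - \frac{13 \left(-5\right)^{n}}{36} + \frac{5 n}{6} + \frac{49}{36}.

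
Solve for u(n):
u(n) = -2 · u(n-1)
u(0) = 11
Pure geometric recurrence with ratio -2.
By induction u(n) = u(0) · (-2)^n = 11 \left(-2\right)^{n}.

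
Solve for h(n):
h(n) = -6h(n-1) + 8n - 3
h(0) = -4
First-order linear with linear forcing.
Homogeneous solution: h_h(n) = A·(-6)^n.
Try particular h_p(n) = pn + q. Substituting:
  pn + q = -6(p(n-1) + q) + 8n - 3.
Matching the n-coefficient: p = -6p + 8 ⇒ p = \frac{8}{7}.
Matching constants: q = 6p - 6q - 3 ⇒ q = \frac{27}{49}.
General: h(n) = A·(-6)^n + \frac{8 n}{7} + \frac{27}{49}.
Apply h(0) = -4: A + \frac{27}{49} = -4 ⇒ A = - \frac{223}{49}.
So h(n) = - \frac{223 \left(-6\right)^{n}}{49} + \frac{8 n}{7} + \frac{27}{49}.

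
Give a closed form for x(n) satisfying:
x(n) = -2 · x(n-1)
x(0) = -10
Pure geometric recurrence with ratio -2.
By induction x(n) = x(0) · (-2)^n = - 10 \left(-2\right)^{n}.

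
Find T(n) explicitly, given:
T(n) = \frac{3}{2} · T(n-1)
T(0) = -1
Pure geometric recurrence with ratio \frac{3}{2}.
By induction T(n) = T(0) · (\frac{3}{2})^n = - \left(\frac{3}{2}\right)^{n}.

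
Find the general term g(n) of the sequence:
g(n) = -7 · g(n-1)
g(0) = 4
Pure geometric recurrence with ratio -7.
By induction g(n) = g(0) · (-7)^n = 4 \left(-7\right)^{n}.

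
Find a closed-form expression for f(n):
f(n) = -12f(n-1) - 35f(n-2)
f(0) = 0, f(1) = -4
Characteristic equation: x² + 12x + 35 = 0, which factors as (x - (-5))(x - (-7)) = 0.
Roots r₁ = -5, r₂ = -7 (distinct).
General solution: f(n) = A·(-5)^n + B·(-7)^n.
From f(0) = 0: A + B = 0.
From f(1) = -4: -5A - 7B = -4.
Solving: A = -2, B = 2.
So f(n) = - 2 \left(-5\right)^{n} + 2 \left(-7\right)^{n}.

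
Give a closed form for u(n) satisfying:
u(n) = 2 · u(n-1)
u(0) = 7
Pure geometric recurrence with ratio 2.
By induction u(n) = u(0) · (2)^n = 7 \cdot 2^{n}.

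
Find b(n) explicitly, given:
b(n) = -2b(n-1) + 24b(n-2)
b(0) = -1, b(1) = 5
Characteristic equation: x² + 2x - 24 = 0, which factors as (x - (4))(x - (-6)) = 0.
Roots r₁ = 4, r₂ = -6 (distinct).
General solution: b(n) = A·(4)^n + B·(-6)^n.
From b(0) = -1: A + B = -1.
From b(1) = 5: 4A - 6B = 5.
Solving: A = - \frac{1}{10}, B = - \frac{9}{10}.
So b(n) = - \frac{9 \left(-6\right)^{n}}{10} - \frac{4^{n}}{10}.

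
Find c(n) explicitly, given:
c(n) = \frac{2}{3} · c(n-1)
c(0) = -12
Pure geometric recurrence with ratio \frac{2}{3}.
By induction c(n) = c(0) · (\frac{2}{3})^n = - 12 \left(\frac{2}{3}\right)^{n}.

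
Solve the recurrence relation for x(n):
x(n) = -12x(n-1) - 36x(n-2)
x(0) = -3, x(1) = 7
Characteristic equation: x² + 12x + 36 = 0, which is (x - (-6))².
Repeated root r = -6.
General solution: x(n) = (A + Bn)·(-6)^n.
From x(0) = -3: A = -3.
From x(1) = 7: (A + B)·(-6) = 7 ⇒ B = \frac{11}{6}.
So x(n) = \left(\frac{11 n}{6} - 3\right) \cdot (-6)^n.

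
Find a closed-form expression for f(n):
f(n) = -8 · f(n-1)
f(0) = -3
Pure geometric recurrence with ratio -8.
By induction f(n) = f(0) · (-8)^n = - 3 \left(-8\right)^{n}.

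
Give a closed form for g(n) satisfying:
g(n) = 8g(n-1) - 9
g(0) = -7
First-order linear non-homogeneous.
Homogeneous solution: g_h(n) = A·(8)^n.
Try constant particular solution g_p = K: K = 8K - 9 ⇒ K = \frac{9}{7}.
General: g(n) = A·(8)^n + \frac{9}{7}.
Apply g(0) = -7: A + \frac{9}{7} = -7 ⇒ A = - \frac{58}{7}.
So g(n) = \frac{9}{7} - \frac{58 \cdot 8^{n}}{7}.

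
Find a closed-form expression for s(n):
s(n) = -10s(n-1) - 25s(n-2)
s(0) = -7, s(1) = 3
Characteristic equation: x² + 10x + 25 = 0, which is (x - (-5))².
Repeated root r = -5.
General solution: s(n) = (A + Bn)·(-5)^n.
From s(0) = -7: A = -7.
From s(1) = 3: (A + B)·(-5) = 3 ⇒ B = \frac{32}{5}.
So s(n) = \left(\frac{32 n}{5} - 7\right) \cdot (-5)^n.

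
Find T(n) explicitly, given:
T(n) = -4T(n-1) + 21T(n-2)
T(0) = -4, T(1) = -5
Characteristic equation: x² + 4x - 21 = 0, which factors as (x - (3))(x - (-7)) = 0.
Roots r₁ = 3, r₂ = -7 (distinct).
General solution: T(n) = A·(3)^n + B·(-7)^n.
From T(0) = -4: A + B = -4.
From T(1) = -5: 3A - 7B = -5.
Solving: A = - \frac{33}{10}, B = - \frac{7}{10}.
So T(n) = - \frac{7 \left(-7\right)^{n}}{10} - \frac{33 \cdot 3^{n}}{10}.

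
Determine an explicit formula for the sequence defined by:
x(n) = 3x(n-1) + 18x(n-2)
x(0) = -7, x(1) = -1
Characteristic equation: x² - 3x - 18 = 0, which factors as (x - (-3))(x - (6)) = 0.
Roots r₁ = -3, r₂ = 6 (distinct).
General solution: x(n) = A·(-3)^n + B·(6)^n.
From x(0) = -7: A + B = -7.
From x(1) = -1: -3A + 6B = -1.
Solving: A = - \frac{41}{9}, B = - \frac{22}{9}.
So x(n) = - \frac{41 \left(-3\right)^{n}}{9} - \frac{22 \cdot 6^{n}}{9}.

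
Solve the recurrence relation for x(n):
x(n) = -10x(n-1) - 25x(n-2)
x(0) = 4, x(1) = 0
Characteristic equation: x² + 10x + 25 = 0, which is (x - (-5))².
Repeated root r = -5.
General solution: x(n) = (A + Bn)·(-5)^n.
From x(0) = 4: A = 4.
From x(1) = 0: (A + B)·(-5) = 0 ⇒ B = -4.
So x(n) = \left(4 - 4 n\right) \cdot (-5)^n.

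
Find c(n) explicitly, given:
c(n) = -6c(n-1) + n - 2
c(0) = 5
First-order linear with linear forcing.
Homogeneous solution: c_h(n) = A·(-6)^n.
Try particular c_p(n) = pn + q. Substituting:
  pn + q = -6(p(n-1) + q) + n - 2.
Matching the n-coefficient: p = -6p + 1 ⇒ p = \frac{1}{7}.
Matching constants: q = 6p - 6q - 2 ⇒ q = - \frac{8}{49}.
General: c(n) = A·(-6)^n + \frac{n}{7} - \frac{8}{49}.
Apply c(0) = 5: A - \frac{8}{49} = 5 ⇒ A = \frac{253}{49}.
So c(n) = \frac{253 \left(-6\right)^{n}}{49} + \frac{n}{7} - \frac{8}{49}.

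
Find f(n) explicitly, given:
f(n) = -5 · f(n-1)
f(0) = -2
Pure geometric recurrence with ratio -5.
By induction f(n) = f(0) · (-5)^n = - 2 \left(-5\right)^{n}.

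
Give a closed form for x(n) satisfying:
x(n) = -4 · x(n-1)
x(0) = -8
Pure geometric recurrence with ratio -4.
By induction x(n) = x(0) · (-4)^n = - 8 \left(-4\right)^{n}.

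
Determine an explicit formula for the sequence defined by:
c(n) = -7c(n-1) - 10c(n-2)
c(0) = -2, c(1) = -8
Characteristic equation: x² + 7x + 10 = 0, which factors as (x - (-5))(x - (-2)) = 0.
Roots r₁ = -5, r₂ = -2 (distinct).
General solution: c(n) = A·(-5)^n + B·(-2)^n.
From c(0) = -2: A + B = -2.
From c(1) = -8: -5A - 2B = -8.
Solving: A = 4, B = -6.
So c(n) = - 6 \left(-2\right)^{n} + 4 \left(-5\right)^{n}.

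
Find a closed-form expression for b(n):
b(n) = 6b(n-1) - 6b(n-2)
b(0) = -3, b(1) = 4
Characteristic equation: x² - 6x + 6 = 0.
Discriminant Δ = (6)² + 4·(-6) = 12.
Roots r₁,₂ = (6 ± √12)/2, so r₁ = \sqrt{3} + 3, r₂ = 3 - \sqrt{3}.
General solution: b(n) = A·r₁^n + B·r₂^n.
From the initial conditions, A + B = -3 and r₁A + r₂B = 4.
Since r₁ - r₂ = √12: A = (4 - (-3)r₂)/√12 = - \frac{3}{2} + \frac{13 \sqrt{3}}{6}, and B = -3 - A = - \frac{13 \sqrt{3}}{6} - \frac{3}{2}.
So b(n) = \left(- \frac{3}{2} + \frac{13 \sqrt{3}}{6}\right)\left(\sqrt{3} + 3\right)^n + \left(- \frac{13 \sqrt{3}}{6} - \frac{3}{2}\right)\left(3 - \sqrt{3}\right)^n.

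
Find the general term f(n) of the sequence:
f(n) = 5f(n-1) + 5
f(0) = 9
First-order linear non-homogeneous.
Homogeneous solution: f_h(n) = A·(5)^n.
Try constant particular solution f_p = K: K = 5K + 5 ⇒ K = - \frac{5}{4}.
General: f(n) = A·(5)^n - \frac{5}{4}.
Apply f(0) = 9: A - \frac{5}{4} = 9 ⇒ A = \frac{41}{4}.
So f(n) = \frac{41 \cdot 5^{n}}{4} - \frac{5}{4}.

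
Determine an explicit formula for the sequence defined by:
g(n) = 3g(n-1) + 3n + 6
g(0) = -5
First-order linear with linear forcing.
Homogeneous solution: g_h(n) = A·(3)^n.
Try particular g_p(n) = pn + q. Substituting:
  pn + q = 3(p(n-1) + q) + 3n + 6.
Matching the n-coefficient: p = 3p + 3 ⇒ p = - \frac{3}{2}.
Matching constants: q = -3p + 3q + 6 ⇒ q = - \frac{21}{4}.
General: g(n) = A·(3)^n - \frac{3 n}{2} - \frac{21}{4}.
Apply g(0) = -5: A - \frac{21}{4} = -5 ⇒ A = \frac{1}{4}.
So g(n) = \frac{3^{n}}{4} - \frac{3 n}{2} - \frac{21}{4}.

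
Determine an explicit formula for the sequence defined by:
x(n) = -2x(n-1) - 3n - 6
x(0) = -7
First-order linear with linear forcing.
Homogeneous solution: x_h(n) = A·(-2)^n.
Try particular x_p(n) = pn + q. Substituting:
  pn + q = -2(p(n-1) + q) - 3n - 6.
Matching the n-coefficient: p = -2p - 3 ⇒ p = -1.
Matching constants: q = 2p - 2q - 6 ⇒ q = - \frac{8}{3}.
General: x(n) = A·(-2)^n - n - \frac{8}{3}.
Apply x(0) = -7: A - \frac{8}{3} = -7 ⇒ A = - \frac{13}{3}.
So x(n) = - \frac{13 \left(-2\right)^{n}}{3} - n - \frac{8}{3}.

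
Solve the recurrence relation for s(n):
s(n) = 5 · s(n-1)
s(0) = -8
Pure geometric recurrence with ratio 5.
By induction s(n) = s(0) · (5)^n = - 8 \cdot 5^{n}.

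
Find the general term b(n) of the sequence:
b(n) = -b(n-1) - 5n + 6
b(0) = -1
First-order linear with linear forcing.
Homogeneous solution: b_h(n) = A·(-1)^n.
Try particular b_p(n) = pn + q. Substituting:
  pn + q = -(p(n-1) + q) - 5n + 6.
Matching the n-coefficient: p = -p - 5 ⇒ p = - \frac{5}{2}.
Matching constants: q = p - q + 6 ⇒ q = \frac{7}{4}.
General: b(n) = A·(-1)^n - \frac{5 n}{2} + \frac{7}{4}.
Apply b(0) = -1: A + \frac{7}{4} = -1 ⇒ A = - \frac{11}{4}.
So b(n) = - \frac{11 \left(-1\right)^{n}}{4} - \frac{5 n}{2} + \frac{7}{4}.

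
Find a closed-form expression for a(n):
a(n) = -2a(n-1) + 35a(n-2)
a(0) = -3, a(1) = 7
Characteristic equation: x² + 2x - 35 = 0, which factors as (x - (5))(x - (-7)) = 0.
Roots r₁ = 5, r₂ = -7 (distinct).
General solution: a(n) = A·(5)^n + B·(-7)^n.
From a(0) = -3: A + B = -3.
From a(1) = 7: 5A - 7B = 7.
Solving: A = - \frac{7}{6}, B = - \frac{11}{6}.
So a(n) = - \frac{11 \left(-7\right)^{n}}{6} - \frac{7 \cdot 5^{n}}{6}.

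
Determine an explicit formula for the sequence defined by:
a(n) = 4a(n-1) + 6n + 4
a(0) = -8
First-order linear with linear forcing.
Homogeneous solution: a_h(n) = A·(4)^n.
Try particular a_p(n) = pn + q. Substituting:
  pn + q = 4(p(n-1) + q) + 6n + 4.
Matching the n-coefficient: p = 4p + 6 ⇒ p = -2.
Matching constants: q = -4p + 4q + 4 ⇒ q = -4.
General: a(n) = A·(4)^n - 2 n - 4.
Apply a(0) = -8: A - 4 = -8 ⇒ A = -4.
So a(n) = - 4 \cdot 4^{n} - 2 n - 4.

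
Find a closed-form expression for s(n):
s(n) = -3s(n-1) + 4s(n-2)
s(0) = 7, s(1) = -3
Characteristic equation: x² + 3x - 4 = 0, which factors as (x - (1))(x - (-4)) = 0.
Roots r₁ = 1, r₂ = -4 (distinct).
General solution: s(n) = A·(1)^n + B·(-4)^n.
From s(0) = 7: A + B = 7.
From s(1) = -3: A - 4B = -3.
Solving: A = 5, B = 2.
So s(n) = 2 \left(-4\right)^{n} + 5.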